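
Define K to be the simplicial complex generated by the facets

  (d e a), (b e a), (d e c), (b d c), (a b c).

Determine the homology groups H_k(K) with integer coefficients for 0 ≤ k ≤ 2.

H_0 = Z,  H_1 = Z,  H_2 = 0.

We work with the vertex ordering a < b < c < d < e. The simplices of K, each written with vertices in increasing order, are:

  0-simplices (5): a, b, c, d, e
  1-simplices (10): ab, ac, ad, ae, bc, bd, be, cd, ce, de
  2-simplices (5): abc, abe, ade, bcd, cde

giving chain groups C_0 ≅ Z^5, C_1 ≅ Z^10, C_2 ≅ Z^5.

The boundary map ∂_1: C_1 → C_0 maps an edge to its endpoints' difference, ∂[p,q] = q − p.
As a 5×10 matrix over Z this has rank 4, with invariant factors (1,1,1,1).

The boundary map ∂_2: C_2 → C_1 maps a triangle to the signed sum of its edges. For instance
  ∂abe = be − ae + ab,
  ∂abc = bc − ac + ab.
The 10×5 boundary matrix has rank 5 and Smith normal form diag(1,1,1,1,1).

Reading off H_k = ker ∂_k / im ∂_{k+1}:

  H_0: rank C_0 − rank ∂_1 = 5 − 4 = 1, and the invariant factors of ∂_1 are all 1, so H_0 = Z.
  H_1: rank ker ∂_1 − rank ∂_2 = (10 − 4) − 5 = 1, and the invariant factors of ∂_2 are all 1, so H_1 = Z.
  H_2: rank ker ∂_2 − rank ∂_3 = (5 − 5) − 0 = 0, and there is no ∂_3, so H_2 = 0.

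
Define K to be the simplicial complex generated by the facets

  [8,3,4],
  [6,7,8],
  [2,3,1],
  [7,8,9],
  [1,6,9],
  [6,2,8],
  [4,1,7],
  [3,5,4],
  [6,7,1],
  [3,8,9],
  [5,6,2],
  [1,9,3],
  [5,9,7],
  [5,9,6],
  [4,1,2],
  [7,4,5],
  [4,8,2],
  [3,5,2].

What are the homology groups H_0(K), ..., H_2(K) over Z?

H_0 = Z,  H_1 = Z ⊕ Z/2,  H_2 = 0.

Order the vertices as 1 < 2 < 3 < 4 < 5 < 6 < 7 < 8 < 9. Listing each simplex with vertices in this order, K has dimension 2 with simplices:

  0-simplices (9): [1], [2], [3], [4], [5], [6], [7], [8], [9]
  1-simplices (27): (27 of them)
  2-simplices (18): [1,2,3], [1,2,4], [1,3,9], [1,4,7], [1,6,7], [1,6,9], [2,3,5], [2,4,8], [2,5,6], [2,6,8], [3,4,5], [3,4,8], [3,8,9], [4,5,7], [5,6,9], [5,7,9], [6,7,8], [7,8,9]

so the chain groups are C_0 ≅ Z^9, C_1 ≅ Z^27, C_2 ≅ Z^18.

The boundary map ∂_1: C_1 → C_0 is given by ∂[p,q] = [q] − [p].
The 9×27 boundary matrix has rank 8 and Smith normal form diag(1,1,1,1,1,1,1,1).

The boundary map ∂_2: C_2 → C_1 maps a triangle to the signed sum of its edges. For instance
  ∂[5,6,9] = [6,9] − [5,9] + [5,6],
  ∂[4,5,7] = [5,7] − [4,7] + [4,5].
The 27×18 boundary matrix has rank 18 and Smith normal form diag(1,1,1,1,1,1,1,1,1,1,1,1,1,1,1,1,1,2).

From H_k ≅ ker(∂_k) / im(∂_{k+1}) we obtain:

  H_0: rank C_0 − rank ∂_1 = 9 − 8 = 1, and the invariant factors of ∂_1 are all 1, so H_0 ≅ Z.
  H_1: rank ker ∂_1 − rank ∂_2 = (27 − 8) − 18 = 1, and ∂_2 has invariant factor 2 > 1, so H_1 ≅ Z ⊕ Z/2.
  H_2: rank ker ∂_2 − rank ∂_3 = (18 − 18) − 0 = 0, and there is no ∂_3, so H_2 ≅ 0.

As a check, the Euler characteristic is 9 − 27 + 18 = 0, which agrees with 1 − 1 + 0 = 0.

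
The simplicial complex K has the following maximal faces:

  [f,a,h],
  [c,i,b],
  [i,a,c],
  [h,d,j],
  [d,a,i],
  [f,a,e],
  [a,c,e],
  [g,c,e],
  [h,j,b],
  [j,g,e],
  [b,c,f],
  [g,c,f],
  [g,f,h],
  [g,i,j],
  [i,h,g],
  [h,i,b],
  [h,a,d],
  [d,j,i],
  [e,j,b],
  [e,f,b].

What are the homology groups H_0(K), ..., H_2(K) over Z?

H_0 ≅ Z,  H_1 ≅ Z ⊕ Z/2Z,  H_2 = 0.

Take the total order a < b < c < d < e < f < g < h < i < j on the vertex set. Then K (dimension 2) consists of the simplices:

  0-simplices (10): a, b, c, d, e, f, g, h, i, j
  1-simplices (30): ac, ad, ae, af, ah, ai, bc, be, bf, bh, bi, bj, ce, cf, cg, ci, dh, di, dj, ef, eg, ej, fg, fh, gh, gi, gj, hi, hj, ij
  2-simplices (20): ace, aci, adh, adi, aef, afh, bcf, bci, bef, bej, bhi, bhj, ceg, cfg, dhj, dij, egj, fgh, ghi, gij

giving chain groups C_0 ≅ Z^10, C_1 ≅ Z^30, C_2 ≅ Z^20.

The boundary map ∂_1: C_1 → C_0 maps an edge to its endpoints' difference, ∂[p,q] = q − p. For instance
  ∂bh = h − b.
The resulting 10×30 matrix has rank 9, and its Smith normal form has invariant factors (1,1,1,1,1,1,1,1,1).

∂_2: C_2 → C_1 maps a triangle to the signed sum of its edges. For instance
  ∂bcf = cf − bf + bc,
  ∂adh = dh − ah + ad.
This gives a 30×20 integer matrix of rank 20; reducing to Smith normal form yields diagonal entries (1,1,1,1,1,1,1,1,1,1,1,1,1,1,1,1,1,1,1,2).

Now H_k = ker ∂_k / im ∂_{k+1}, so:

  H_0: rank C_0 − rank ∂_1 = 10 − 9 = 1, and the invariant factors of ∂_1 are all 1, so H_0 = Z.
  H_1: rank ker ∂_1 − rank ∂_2 = (30 − 9) − 20 = 1, and ∂_2 has invariant factor 2 > 1, so H_1 = Z ⊕ Z/2Z.
  H_2: rank ker ∂_2 − rank ∂_3 = (20 − 20) − 0 = 0, and there is no ∂_3, so H_2 = 0.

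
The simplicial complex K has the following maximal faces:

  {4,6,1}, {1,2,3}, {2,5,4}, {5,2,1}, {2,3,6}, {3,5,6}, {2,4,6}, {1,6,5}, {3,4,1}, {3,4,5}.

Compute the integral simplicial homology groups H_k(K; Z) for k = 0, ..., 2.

H_0 ≅ Z,  H_1 ≅ Z_2,  H_2 = 0.

Fix the vertex order 1 < 2 < 3 < 4 < 5 < 6 and write every simplex with vertices in increasing order. Then dim K = 2 and the simplices of K are:

  0-simplices (6): [1], [2], [3], [4], [5], [6]
  1-simplices (15): [1,2], [1,3], [1,4], [1,5], [1,6], [2,3], [2,4], [2,5], [2,6], [3,4], [3,5], [3,6], [4,5], [4,6], [5,6]
  2-simplices (10): [1,2,3], [1,2,5], [1,3,4], [1,4,6], [1,5,6], [2,3,6], [2,4,5], [2,4,6], [3,4,5], [3,5,6]

Hence C_0 ≅ Z^6, C_1 ≅ Z^15, C_2 ≅ Z^10.

The boundary map ∂_1: C_1 → C_0 is given by ∂[p,q] = [q] − [p].
The 6×15 boundary matrix has rank 5 and Smith normal form diag(1,1,1,1,1).

∂_2: C_2 → C_1 maps a triangle to the signed sum of its edges. For instance
  ∂[1,2,3] = [2,3] − [1,3] + [1,2],
  ∂[2,4,5] = [4,5] − [2,5] + [2,4].
The 15×10 boundary matrix has rank 10 and Smith normal form diag(1,1,1,1,1,1,1,1,1,2).

Computing H_k = (kernel of ∂_k) / (image of ∂_{k+1}):

  H_0: rank C_0 − rank ∂_1 = 6 − 5 = 1, and the invariant factors of ∂_1 are all 1, so H_0 = Z.
  H_1: rank ker ∂_1 − rank ∂_2 = (15 − 5) − 10 = 0, and ∂_2 has invariant factor 2 > 1, so H_1 = Z_2.
  H_2: rank ker ∂_2 − rank ∂_3 = (10 − 10) − 0 = 0, and there is no ∂_3, so H_2 = 0.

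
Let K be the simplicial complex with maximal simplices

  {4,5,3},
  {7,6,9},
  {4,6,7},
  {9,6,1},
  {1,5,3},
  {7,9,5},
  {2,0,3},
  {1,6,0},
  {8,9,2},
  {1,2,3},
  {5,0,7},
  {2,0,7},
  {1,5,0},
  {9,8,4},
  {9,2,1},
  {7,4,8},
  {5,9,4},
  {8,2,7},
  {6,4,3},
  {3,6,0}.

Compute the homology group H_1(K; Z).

Take the total order 0 < 1 < 2 < 3 < 4 < 5 < 6 < 7 < 8 < 9 on the vertex set. Then K (dimension 2) consists of the simplices:

  0-simplices (10): [0], [1], [2], [3], [4], [5], [6], [7], [8], [9]
  1-simplices (30): (30 of them)
  2-simplices (20): (20 of them)

Hence C_0 ≅ Z^10, C_1 ≅ Z^30, C_2 ≅ Z^20.

The boundary map ∂_1: C_1 → C_0 is given by ∂[p,q] = [q] − [p].
As a 10×30 matrix over Z this has rank 9, with invariant factors (1,1,1,1,1,1,1,1,1).

Boundary ∂_2: C_2 → C_1 sends each 2-simplex [p,q,r] to [q,r] − [p,r] + [p,q]. For instance
  ∂[6,7,9] = [7,9] − [6,9] + [6,7],
  ∂[0,5,7] = [5,7] − [0,7] + [0,5].
The resulting 30×20 matrix has rank 20, and its Smith normal form has invariant factors (1,1,1,1,1,1,1,1,1,1,1,1,1,1,1,1,1,1,1,2).

From H_k ≅ ker(∂_k) / im(∂_{k+1}) we obtain:

  H_1: rank ker ∂_1 − rank ∂_2 = (30 − 9) − 20 = 1, and ∂_2 has invariant factor 2 > 1, so H_1 = Z ⊕ Z/2.

H_1 ≅ Z ⊕ Z/2.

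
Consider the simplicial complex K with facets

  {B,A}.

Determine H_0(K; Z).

H_0 = Z.

K has 2 vertices, 1 edge.
rank ∂_0 = 0, rank ∂_1 = 1 ⇒ b_0 = 2 − 0 − 1 = 1; all invariant factors of ∂_1 are 1 so no torsion. So H_0 = Z.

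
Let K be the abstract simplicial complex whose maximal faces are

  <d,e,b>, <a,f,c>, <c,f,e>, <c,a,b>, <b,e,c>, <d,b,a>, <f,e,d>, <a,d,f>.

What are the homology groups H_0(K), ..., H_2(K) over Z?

H_0 ≅ Z,  H_1 = 0,  H_2 ≅ Z.

Order the vertices as a < b < c < d < e < f. Listing each simplex with vertices in this order, K has dimension 2 with simplices:

  0-simplices (6): a, b, c, d, e, f
  1-simplices (12): ab, ac, ad, af, bc, bd, be, ce, cf, de, df, ef
  2-simplices (8): abc, abd, acf, adf, bce, bde, cef, def

so the chain groups are C_0 ≅ Z^6, C_1 ≅ Z^12, C_2 ≅ Z^8.

∂_1: C_1 → C_0 sends each edge [p,q] (with p < q) to q − p. For instance
  ∂bd = d − b.
As a 6×12 matrix over Z this has rank 5, with invariant factors (1,1,1,1,1).

∂_2: C_2 → C_1 sends each 2-simplex [p,q,r] to [q,r] − [p,r] + [p,q]. For instance
  ∂bde = de − be + bd,
  ∂acf = cf − af + ac.
This gives a 12×8 integer matrix of rank 7; reducing to Smith normal form yields diagonal entries (1,1,1,1,1,1,1).

Now H_k = ker ∂_k / im ∂_{k+1}, so:

  H_0: rank C_0 − rank ∂_1 = 6 − 5 = 1, and the invariant factors of ∂_1 are all 1, so H_0 ≅ Z.
  H_1: rank ker ∂_1 − rank ∂_2 = (12 − 5) − 7 = 0, and the invariant factors of ∂_2 are all 1, so H_1 ≅ 0.
  H_2: rank ker ∂_2 − rank ∂_3 = (8 − 7) − 0 = 1, and there is no ∂_3, so H_2 ≅ Z.

As a check, the Euler characteristic is 6 − 12 + 8 = 2, which agrees with 1 − 0 + 1 = 2.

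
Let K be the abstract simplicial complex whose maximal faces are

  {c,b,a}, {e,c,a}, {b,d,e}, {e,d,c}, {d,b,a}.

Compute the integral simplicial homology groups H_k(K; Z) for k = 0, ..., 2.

Order the vertices as a < b < c < d < e. Listing each simplex with vertices in this order, K has dimension 2 with simplices:

  0-simplices (5): a, b, c, d, e
  1-simplices (10): ab, ac, ad, ae, bc, bd, be, cd, ce, de
  2-simplices (5): abc, abd, ace, bde, cde

Hence C_0 ≅ Z^5, C_1 ≅ Z^10, C_2 ≅ Z^5.

∂_1: C_1 → C_0 maps an edge to its endpoints' difference, ∂[p,q] = q − p.
This gives a 5×10 integer matrix of rank 4; reducing to Smith normal form yields diagonal entries (1,1,1,1).

Boundary ∂_2: C_2 → C_1 maps a triangle to the signed sum of its edges. For instance
  ∂bde = de − be + bd,
  ∂abc = bc − ac + ab.
As a 10×5 matrix over Z this has rank 5, with invariant factors (1,1,1,1,1).

Reading off H_k = ker ∂_k / im ∂_{k+1}:

  H_0: rank C_0 − rank ∂_1 = 5 − 4 = 1, and the invariant factors of ∂_1 are all 1, so H_0 ≅ Z.
  H_1: rank ker ∂_1 − rank ∂_2 = (10 − 4) − 5 = 1, and the invariant factors of ∂_2 are all 1, so H_1 ≅ Z.
  H_2: rank ker ∂_2 − rank ∂_3 = (5 − 5) − 0 = 0, and there is no ∂_3, so H_2 ≅ 0.

(K is a triangulation of the Möbius band.)

H_0 ≅ Z,  H_1 ≅ Z,  H_2 = 0.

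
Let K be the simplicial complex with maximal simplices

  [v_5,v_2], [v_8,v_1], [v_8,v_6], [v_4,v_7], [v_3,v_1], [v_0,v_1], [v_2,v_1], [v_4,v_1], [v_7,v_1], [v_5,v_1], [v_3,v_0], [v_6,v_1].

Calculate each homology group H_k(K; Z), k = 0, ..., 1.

Order the vertices as v_0 < v_1 < v_2 < v_3 < v_4 < v_5 < v_6 < v_7 < v_8. Listing each simplex with vertices in this order, K has dimension 1 with simplices:

  0-simplices (9): [v_0], [v_1], [v_2], [v_3], [v_4], [v_5], [v_6], [v_7], [v_8]
  1-simplices (12): [v_0,v_1], [v_0,v_3], [v_1,v_2], [v_1,v_3], [v_1,v_4], [v_1,v_5], [v_1,v_6], [v_1,v_7], [v_1,v_8], [v_2,v_5], [v_4,v_7], [v_6,v_8]

so the chain groups are C_0 ≅ Z^9, C_1 ≅ Z^12.

Boundary ∂_1: C_1 → C_0 sends each edge [p,q] (with p < q) to q − p.
The 9×12 boundary matrix has rank 8 and Smith normal form diag(1,1,1,1,1,1,1,1).

Now H_k = ker ∂_k / im ∂_{k+1}, so:

  H_0: rank C_0 − rank ∂_1 = 9 − 8 = 1, and the invariant factors of ∂_1 are all 1, so H_0 ≅ Z.
  H_1: rank ker ∂_1 − rank ∂_2 = (12 − 8) − 0 = 4, and there is no ∂_2, so H_1 ≅ Z^4.

H_0 = Z,  H_1 = Z^4.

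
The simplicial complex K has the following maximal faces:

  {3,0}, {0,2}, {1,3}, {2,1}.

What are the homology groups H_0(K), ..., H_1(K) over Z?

H_0 ≅ Z,  H_1 ≅ Z.

K has 4 vertices, 4 edges.
rank ∂_0 = 0, rank ∂_1 = 3 ⇒ b_0 = 4 − 0 − 3 = 1; all invariant factors of ∂_1 are 1 so no torsion. So H_0 ≅ Z.
rank ∂_1 = 3, rank ∂_2 = 0 ⇒ b_1 = 4 − 3 − 0 = 1. So H_1 ≅ Z.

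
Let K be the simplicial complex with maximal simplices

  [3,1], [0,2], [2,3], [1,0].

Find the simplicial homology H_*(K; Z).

We work with the vertex ordering 0 < 1 < 2 < 3. The simplices of K, each written with vertices in increasing order, are:

  0-simplices (4): [0], [1], [2], [3]
  1-simplices (4): [0,1], [0,2], [1,3], [2,3]

so the chain groups are C_0 ≅ Z^4, C_1 ≅ Z^4.

Boundary ∂_1: C_1 → C_0 is given by ∂[p,q] = [q] − [p]. For instance
  ∂[0,2] = [2] − [0].
This gives a 4×4 integer matrix of rank 3; reducing to Smith normal form yields diagonal entries (1,1,1).

Reading off H_k = ker ∂_k / im ∂_{k+1}:

  H_0: rank C_0 − rank ∂_1 = 4 − 3 = 1, and the invariant factors of ∂_1 are all 1, so H_0 ≅ Z.
  H_1: rank ker ∂_1 − rank ∂_2 = (4 − 3) − 0 = 1, and there is no ∂_2, so H_1 ≅ Z.

H_0 ≅ Z,  H_1 ≅ Z.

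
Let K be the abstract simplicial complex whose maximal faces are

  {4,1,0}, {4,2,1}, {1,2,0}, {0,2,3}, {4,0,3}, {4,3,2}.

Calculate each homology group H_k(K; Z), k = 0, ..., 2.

H_0 ≅ Z,  H_1 = 0,  H_2 ≅ Z.

We work with the vertex ordering 0 < 1 < 2 < 3 < 4. The simplices of K, each written with vertices in increasing order, are:

  0-simplices (5): [0], [1], [2], [3], [4]
  1-simplices (9): [0,1], [0,2], [0,3], [0,4], [1,2], [1,4], [2,3], [2,4], [3,4]
  2-simplices (6): [0,1,2], [0,1,4], [0,2,3], [0,3,4], [1,2,4], [2,3,4]

Hence C_0 ≅ Z^5, C_1 ≅ Z^9, C_2 ≅ Z^6.

The boundary map ∂_1: C_1 → C_0 sends each edge [p,q] (with p < q) to q − p.
As a 5×9 matrix over Z this has rank 4, with invariant factors (1,1,1,1).

Boundary ∂_2: C_2 → C_1 acts by ∂[p,q,r] = [q,r] − [p,r] + [p,q]. For instance
  ∂[0,1,4] = [1,4] − [0,4] + [0,1],
  ∂[0,2,3] = [2,3] − [0,3] + [0,2].
The 9×6 boundary matrix has rank 5 and Smith normal form diag(1,1,1,1,1).

Now H_k = ker ∂_k / im ∂_{k+1}, so:

  H_0: rank C_0 − rank ∂_1 = 5 − 4 = 1, and the invariant factors of ∂_1 are all 1, so H_0 ≅ Z.
  H_1: rank ker ∂_1 − rank ∂_2 = (9 − 4) − 5 = 0, and the invariant factors of ∂_2 are all 1, so H_1 ≅ 0.
  H_2: rank ker ∂_2 − rank ∂_3 = (6 − 5) − 0 = 1, and there is no ∂_3, so H_2 ≅ Z.

As a check, the Euler characteristic is 5 − 9 + 6 = 2, which agrees with 1 − 0 + 1 = 2.
(K is a triangulation of the 2-sphere S^2.)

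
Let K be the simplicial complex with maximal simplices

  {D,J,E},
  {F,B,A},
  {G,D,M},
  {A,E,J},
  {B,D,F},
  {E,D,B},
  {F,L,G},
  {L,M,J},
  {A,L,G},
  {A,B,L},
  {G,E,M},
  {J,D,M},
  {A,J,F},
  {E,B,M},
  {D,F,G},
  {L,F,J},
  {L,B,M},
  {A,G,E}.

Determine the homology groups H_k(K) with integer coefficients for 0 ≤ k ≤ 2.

H_0 = Z,  H_1 = Z ⊕ Z/2Z,  H_2 = 0.

Order the vertices as A < B < D < E < F < G < J < L < M. Listing each simplex with vertices in this order, K has dimension 2 with simplices:

  0-simplices (9): A, B, D, E, F, G, J, L, M
  1-simplices (27): AB, AE, AF, AG, AJ, AL, BD, BE, BF, BL, BM, DE, DF, DG, DJ, DM, EG, EJ, EM, FG, FJ, FL, GL, GM, JL, JM, LM
  2-simplices (18): ABF, ABL, AEG, AEJ, AFJ, AGL, BDE, BDF, BEM, BLM, DEJ, DFG, DGM, DJM, EGM, FGL, FJL, JLM

giving chain groups C_0 ≅ Z^9, C_1 ≅ Z^27, C_2 ≅ Z^18.

The boundary map ∂_1: C_1 → C_0 maps an edge to its endpoints' difference, ∂[p,q] = q − p. For instance
  ∂EG = G − E.
The 9×27 boundary matrix has rank 8 and Smith normal form diag(1,1,1,1,1,1,1,1).

∂_2: C_2 → C_1 sends each 2-simplex [p,q,r] to [q,r] − [p,r] + [p,q]. For instance
  ∂FGL = GL − FL + FG,
  ∂DGM = GM − DM + DG.
This gives a 27×18 integer matrix of rank 18; reducing to Smith normal form yields diagonal entries (1,1,1,1,1,1,1,1,1,1,1,1,1,1,1,1,1,2).

Now H_k = ker ∂_k / im ∂_{k+1}, so:

  H_0: rank C_0 − rank ∂_1 = 9 − 8 = 1, and the invariant factors of ∂_1 are all 1, so H_0 = Z.
  H_1: rank ker ∂_1 − rank ∂_2 = (27 − 8) − 18 = 1, and ∂_2 has invariant factor 2 > 1, so H_1 = Z ⊕ Z/2Z.
  H_2: rank ker ∂_2 − rank ∂_3 = (18 − 18) − 0 = 0, and there is no ∂_3, so H_2 = 0.

As a check, the Euler characteristic is 9 − 27 + 18 = 0, which agrees with 1 − 1 + 0 = 0.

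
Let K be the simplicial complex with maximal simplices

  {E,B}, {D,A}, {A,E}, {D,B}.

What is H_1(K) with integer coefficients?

H_1 = Z.

We work with the vertex ordering A < B < D < E. The simplices of K, each written with vertices in increasing order, are:

  0-simplices (4): A, B, D, E
  1-simplices (4): AD, AE, BD, BE

giving chain groups C_0 ≅ Z^4, C_1 ≅ Z^4.

∂_1: C_1 → C_0 sends each edge [p,q] (with p < q) to q − p. For instance
  ∂BD = D − B.
The 4×4 boundary matrix has rank 3 and Smith normal form diag(1,1,1).

Computing H_k = (kernel of ∂_k) / (image of ∂_{k+1}):

  H_1: rank ker ∂_1 − rank ∂_2 = (4 − 3) − 0 = 1, and there is no ∂_2, so H_1 ≅ Z.

(K is a triangulation of the circle S^1.)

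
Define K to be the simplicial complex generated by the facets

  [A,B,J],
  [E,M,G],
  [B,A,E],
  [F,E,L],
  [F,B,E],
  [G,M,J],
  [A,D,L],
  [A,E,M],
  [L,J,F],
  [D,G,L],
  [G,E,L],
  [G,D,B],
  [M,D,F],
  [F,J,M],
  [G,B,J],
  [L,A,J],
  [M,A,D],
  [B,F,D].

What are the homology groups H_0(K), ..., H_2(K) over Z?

Take the total order A < B < D < E < F < G < J < L < M on the vertex set. Then K (dimension 2) consists of the simplices:

  0-simplices (9): A, B, D, E, F, G, J, L, M
  1-simplices (27): AB, AD, AE, AJ, AL, AM, BD, BE, BF, BG, BJ, DF, DG, DL, DM, EF, EG, EL, EM, FJ, FL, FM, GJ, GL, GM, JL, JM
  2-simplices (18): ABE, ABJ, ADL, ADM, AEM, AJL, BDF, BDG, BEF, BGJ, DFM, DGL, EFL, EGL, EGM, FJL, FJM, GJM

giving chain groups C_0 ≅ Z^9, C_1 ≅ Z^27, C_2 ≅ Z^18.

∂_1: C_1 → C_0 sends each edge [p,q] (with p < q) to q − p. For instance
  ∂BJ = J − B.
This gives a 9×27 integer matrix of rank 8; reducing to Smith normal form yields diagonal entries (1,1,1,1,1,1,1,1).

Boundary ∂_2: C_2 → C_1 acts by ∂[p,q,r] = [q,r] − [p,r] + [p,q]. For instance
  ∂AEM = EM − AM + AE,
  ∂ADL = DL − AL + AD.
The resulting 27×18 matrix has rank 17, and its Smith normal form has invariant factors (1,1,1,1,1,1,1,1,1,1,1,1,1,1,1,1,1).

From H_k ≅ ker(∂_k) / im(∂_{k+1}) we obtain:

  H_0: rank C_0 − rank ∂_1 = 9 − 8 = 1, and the invariant factors of ∂_1 are all 1, so H_0 = Z.
  H_1: rank ker ∂_1 − rank ∂_2 = (27 − 8) − 17 = 2, and the invariant factors of ∂_2 are all 1, so H_1 = Z^2.
  H_2: rank ker ∂_2 − rank ∂_3 = (18 − 17) − 0 = 1, and there is no ∂_3, so H_2 = Z.

H_0 ≅ Z,  H_1 ≅ Z^2,  H_2 ≅ Z.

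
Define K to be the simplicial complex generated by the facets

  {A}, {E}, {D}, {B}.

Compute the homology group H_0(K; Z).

Fix the vertex order A < B < D < E and write every simplex with vertices in increasing order. Then dim K = 0 and the simplices of K are:

  0-simplices (4): A, B, D, E

giving chain groups C_0 ≅ Z^4.

Reading off H_k = ker ∂_k / im ∂_{k+1}:

  H_0: rank C_0 − rank ∂_1 = 4 − 0 = 4, and there is no ∂_1, so H_0 ≅ Z^4.

H_0 = Z^4.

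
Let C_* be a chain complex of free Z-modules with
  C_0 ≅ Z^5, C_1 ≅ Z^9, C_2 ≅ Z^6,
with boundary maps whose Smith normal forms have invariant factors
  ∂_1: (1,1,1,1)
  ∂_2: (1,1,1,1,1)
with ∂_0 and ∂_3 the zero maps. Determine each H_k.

H_0: b_0 = 5 − 0 − 4 = 1; torsion from ∂_1 factors > 1: none. So H_0 = Z.
H_1: b_1 = 9 − 4 − 5 = 0; torsion from ∂_2 factors > 1: none. So H_1 = 0.
H_2: b_2 = 6 − 5 − 0 = 1; torsion from ∂_3 factors > 1: none. So H_2 = Z.

H_0 = Z,  H_1 = 0,  H_2 = Z.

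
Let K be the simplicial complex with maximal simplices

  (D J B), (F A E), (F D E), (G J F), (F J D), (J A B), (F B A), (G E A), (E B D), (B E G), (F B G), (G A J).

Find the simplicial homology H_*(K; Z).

Fix the vertex order A < B < D < E < F < G < J and write every simplex with vertices in increasing order. Then dim K = 2 and the simplices of K are:

  0-simplices (7): A, B, D, E, F, G, J
  1-simplices (18): AB, AE, AF, AG, AJ, BD, BE, BF, BG, BJ, DE, DF, DJ, EF, EG, FG, FJ, GJ
  2-simplices (12): ABF, ABJ, AEF, AEG, AGJ, BDE, BDJ, BEG, BFG, DEF, DFJ, FGJ

Hence C_0 ≅ Z^7, C_1 ≅ Z^18, C_2 ≅ Z^12.

The boundary map ∂_1: C_1 → C_0 maps an edge to its endpoints' difference, ∂[p,q] = q − p.
As a 7×18 matrix over Z this has rank 6, with invariant factors (1,1,1,1,1,1).

Boundary ∂_2: C_2 → C_1 sends each 2-simplex [p,q,r] to [q,r] − [p,r] + [p,q]. For instance
  ∂FGJ = GJ − FJ + FG,
  ∂BDE = DE − BE + BD.
The resulting 18×12 matrix has rank 12, and its Smith normal form has invariant factors (1,1,1,1,1,1,1,1,1,1,1,2).

From H_k ≅ ker(∂_k) / im(∂_{k+1}) we obtain:

  H_0: rank C_0 − rank ∂_1 = 7 − 6 = 1, and the invariant factors of ∂_1 are all 1, so H_0 = Z.
  H_1: rank ker ∂_1 − rank ∂_2 = (18 − 6) − 12 = 0, and ∂_2 has invariant factor 2 > 1, so H_1 = Z/2Z.
  H_2: rank ker ∂_2 − rank ∂_3 = (12 − 12) − 0 = 0, and there is no ∂_3, so H_2 = 0.

H_0 ≅ Z,  H_1 ≅ Z/2Z,  H_2 = 0.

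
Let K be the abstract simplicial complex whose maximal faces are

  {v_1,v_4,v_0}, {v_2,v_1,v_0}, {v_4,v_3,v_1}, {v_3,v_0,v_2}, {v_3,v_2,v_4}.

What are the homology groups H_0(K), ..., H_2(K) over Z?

H_0 ≅ Z,  H_1 ≅ Z,  H_2 = 0.

We work with the vertex ordering v_0 < v_1 < v_2 < v_3 < v_4. The simplices of K, each written with vertices in increasing order, are:

  0-simplices (5): [v_0], [v_1], [v_2], [v_3], [v_4]
  1-simplices (10): [v_0,v_1], [v_0,v_2], [v_0,v_3], [v_0,v_4], [v_1,v_2], [v_1,v_3], [v_1,v_4], [v_2,v_3], [v_2,v_4], [v_3,v_4]
  2-simplices (5): [v_0,v_1,v_2], [v_0,v_1,v_4], [v_0,v_2,v_3], [v_1,v_3,v_4], [v_2,v_3,v_4]

Hence C_0 ≅ Z^5, C_1 ≅ Z^10, C_2 ≅ Z^5.

The boundary map ∂_1: C_1 → C_0 is given by ∂[p,q] = [q] − [p]. For instance
  ∂[v_3,v_4] = [v_4] − [v_3].
The resulting 5×10 matrix has rank 4, and its Smith normal form has invariant factors (1,1,1,1).

∂_2: C_2 → C_1 acts by ∂[p,q,r] = [q,r] − [p,r] + [p,q]. For instance
  ∂[v_0,v_1,v_2] = [v_1,v_2] − [v_0,v_2] + [v_0,v_1],
  ∂[v_2,v_3,v_4] = [v_3,v_4] − [v_2,v_4] + [v_2,v_3].
As a 10×5 matrix over Z this has rank 5, with invariant factors (1,1,1,1,1).

From H_k ≅ ker(∂_k) / im(∂_{k+1}) we obtain:

  H_0: rank C_0 − rank ∂_1 = 5 − 4 = 1, and the invariant factors of ∂_1 are all 1, so H_0 ≅ Z.
  H_1: rank ker ∂_1 − rank ∂_2 = (10 − 4) − 5 = 1, and the invariant factors of ∂_2 are all 1, so H_1 ≅ Z.
  H_2: rank ker ∂_2 − rank ∂_3 = (5 − 5) − 0 = 0, and there is no ∂_3, so H_2 ≅ 0.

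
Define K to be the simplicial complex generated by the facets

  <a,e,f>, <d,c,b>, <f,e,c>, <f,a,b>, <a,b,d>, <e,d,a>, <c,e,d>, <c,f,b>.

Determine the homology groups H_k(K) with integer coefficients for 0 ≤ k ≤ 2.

H_0 = Z,  H_1 = 0,  H_2 = Z.

Take the total order a < b < c < d < e < f on the vertex set. Then K (dimension 2) consists of the simplices:

  0-simplices (6): a, b, c, d, e, f
  1-simplices (12): ab, ad, ae, af, bc, bd, bf, cd, ce, cf, de, ef
  2-simplices (8): abd, abf, ade, aef, bcd, bcf, cde, cef

Hence C_0 ≅ Z^6, C_1 ≅ Z^12, C_2 ≅ Z^8.

∂_1: C_1 → C_0 is given by ∂[p,q] = [q] − [p]. For instance
  ∂bc = c − b.
The resulting 6×12 matrix has rank 5, and its Smith normal form has invariant factors (1,1,1,1,1).

∂_2: C_2 → C_1 acts by ∂[p,q,r] = [q,r] − [p,r] + [p,q]. For instance
  ∂bcf = cf − bf + bc,
  ∂abd = bd − ad + ab.
This gives a 12×8 integer matrix of rank 7; reducing to Smith normal form yields diagonal entries (1,1,1,1,1,1,1).

Computing H_k = (kernel of ∂_k) / (image of ∂_{k+1}):

  H_0: rank C_0 − rank ∂_1 = 6 − 5 = 1, and the invariant factors of ∂_1 are all 1, so H_0 = Z.
  H_1: rank ker ∂_1 − rank ∂_2 = (12 − 5) − 7 = 0, and the invariant factors of ∂_2 are all 1, so H_1 = 0.
  H_2: rank ker ∂_2 − rank ∂_3 = (8 − 7) − 0 = 1, and there is no ∂_3, so H_2 = Z.

As a check, the Euler characteristic is 6 − 12 + 8 = 2, which agrees with 1 − 0 + 1 = 2.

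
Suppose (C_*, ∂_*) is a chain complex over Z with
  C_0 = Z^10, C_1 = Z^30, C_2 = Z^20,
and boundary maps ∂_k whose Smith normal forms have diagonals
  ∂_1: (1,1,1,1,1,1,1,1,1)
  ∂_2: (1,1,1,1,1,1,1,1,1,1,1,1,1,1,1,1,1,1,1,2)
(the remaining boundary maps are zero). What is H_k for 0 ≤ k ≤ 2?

H_0 ≅ Z,  H_1 ≅ Z × Z/2,  H_2 = 0.

H_0: b_0 = 10 − 0 − 9 = 1; torsion from ∂_1 factors > 1: none. So H_0 ≅ Z.
H_1: b_1 = 30 − 9 − 20 = 1; torsion from ∂_2 factors > 1: [2]. So H_1 ≅ Z × Z/2.
H_2: b_2 = 20 − 20 − 0 = 0; torsion from ∂_3 factors > 1: none. So H_2 ≅ 0.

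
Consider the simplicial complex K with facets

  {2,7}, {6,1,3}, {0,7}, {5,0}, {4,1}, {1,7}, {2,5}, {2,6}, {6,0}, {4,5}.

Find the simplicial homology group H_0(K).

Order the vertices as 0 < 1 < 2 < 3 < 4 < 5 < 6 < 7. Listing each simplex with vertices in this order, K has dimension 2 with simplices:

  0-simplices (8): [0], [1], [2], [3], [4], [5], [6], [7]
  1-simplices (12): [0,5], [0,6], [0,7], [1,3], [1,4], [1,6], [1,7], [2,5], [2,6], [2,7], [3,6], [4,5]
  2-simplices (1): [1,3,6]

giving chain groups C_0 ≅ Z^8, C_1 ≅ Z^12, C_2 ≅ Z^1.

The boundary map ∂_1: C_1 → C_0 maps an edge to its endpoints' difference, ∂[p,q] = q − p. For instance
  ∂[0,6] = [6] − [0].
This gives a 8×12 integer matrix of rank 7; reducing to Smith normal form yields diagonal entries (1,1,1,1,1,1,1).

∂_2: C_2 → C_1 maps a triangle to the signed sum of its edges. For instance
  ∂[1,3,6] = [3,6] − [1,6] + [1,3].
The 12×1 boundary matrix has rank 1 and Smith normal form diag(1).

Computing H_k = (kernel of ∂_k) / (image of ∂_{k+1}):

  H_0: rank C_0 − rank ∂_1 = 8 − 7 = 1, and the invariant factors of ∂_1 are all 1, so H_0 = Z.

H_0 ≅ Z.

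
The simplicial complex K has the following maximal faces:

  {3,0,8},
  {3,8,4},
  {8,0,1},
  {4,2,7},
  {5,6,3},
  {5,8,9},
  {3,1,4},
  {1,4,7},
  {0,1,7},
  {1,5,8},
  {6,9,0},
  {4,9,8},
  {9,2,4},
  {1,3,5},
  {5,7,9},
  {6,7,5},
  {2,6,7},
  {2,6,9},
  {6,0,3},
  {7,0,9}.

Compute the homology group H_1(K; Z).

Take the total order 0 < 1 < 2 < 3 < 4 < 5 < 6 < 7 < 8 < 9 on the vertex set. Then K (dimension 2) consists of the simplices:

  0-simplices (10): [0], [1], [2], [3], [4], [5], [6], [7], [8], [9]
  1-simplices (30): (30 of them)
  2-simplices (20): (20 of them)

so the chain groups are C_0 ≅ Z^10, C_1 ≅ Z^30, C_2 ≅ Z^20.

∂_1: C_1 → C_0 maps an edge to its endpoints' difference, ∂[p,q] = q − p. For instance
  ∂[1,4] = [4] − [1].
As a 10×30 matrix over Z this has rank 9, with invariant factors (1,1,1,1,1,1,1,1,1).

The boundary map ∂_2: C_2 → C_1 maps a triangle to the signed sum of its edges. For instance
  ∂[3,5,6] = [5,6] − [3,6] + [3,5],
  ∂[1,3,5] = [3,5] − [1,5] + [1,3].
This gives a 30×20 integer matrix of rank 20; reducing to Smith normal form yields diagonal entries (1,1,1,1,1,1,1,1,1,1,1,1,1,1,1,1,1,1,1,2).

Reading off H_k = ker ∂_k / im ∂_{k+1}:

  H_1: rank ker ∂_1 − rank ∂_2 = (30 − 9) − 20 = 1, and ∂_2 has invariant factor 2 > 1, so H_1 ≅ Z ⊕ Z/2.

H_1 = Z ⊕ Z/2.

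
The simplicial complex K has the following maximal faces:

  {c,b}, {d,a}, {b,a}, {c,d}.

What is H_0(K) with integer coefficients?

H_0 = Z.

We work with the vertex ordering a < b < c < d. The simplices of K, each written with vertices in increasing order, are:

  0-simplices (4): a, b, c, d
  1-simplices (4): ab, ad, bc, cd

giving chain groups C_0 ≅ Z^4, C_1 ≅ Z^4.

∂_1: C_1 → C_0 sends each edge [p,q] (with p < q) to q − p.
The 4×4 boundary matrix has rank 3 and Smith normal form diag(1,1,1).

Reading off H_k = ker ∂_k / im ∂_{k+1}:

  H_0: rank C_0 − rank ∂_1 = 4 − 3 = 1, and the invariant factors of ∂_1 are all 1, so H_0 = Z.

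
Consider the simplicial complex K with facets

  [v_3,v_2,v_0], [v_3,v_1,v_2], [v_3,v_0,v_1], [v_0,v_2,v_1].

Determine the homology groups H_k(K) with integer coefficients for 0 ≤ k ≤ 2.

H_0 ≅ Z,  H_1 = 0,  H_2 ≅ Z.

K has 4 vertices, 6 edges, 4 triangles.
rank ∂_0 = 0, rank ∂_1 = 3 ⇒ b_0 = 4 − 0 − 3 = 1; all invariant factors of ∂_1 are 1 so no torsion. So H_0 ≅ Z.
rank ∂_1 = 3, rank ∂_2 = 3 ⇒ b_1 = 6 − 3 − 3 = 0; all invariant factors of ∂_2 are 1 so no torsion. So H_1 ≅ 0.
rank ∂_2 = 3, rank ∂_3 = 0 ⇒ b_2 = 4 − 3 − 0 = 1. So H_2 ≅ Z.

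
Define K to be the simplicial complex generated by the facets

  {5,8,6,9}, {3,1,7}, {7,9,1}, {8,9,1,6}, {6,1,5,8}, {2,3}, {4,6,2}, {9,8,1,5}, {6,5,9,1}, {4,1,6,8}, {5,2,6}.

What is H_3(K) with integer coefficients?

We work with the vertex ordering 1 < 2 < 3 < 4 < 5 < 6 < 7 < 8 < 9. The simplices of K, each written with vertices in increasing order, are:

  0-simplices (9): [1], [2], [3], [4], [5], [6], [7], [8], [9]
  1-simplices (21): [1,3], [1,4], [1,5], [1,6], [1,7], [1,8], [1,9], [2,3], [2,4], [2,5], [2,6], [3,7], [4,6], [4,8], [5,6], [5,8], [5,9], [6,8], [6,9], [7,9], [8,9]
  2-simplices (17): [1,3,7], [1,4,6], [1,4,8], [1,5,6], [1,5,8], [1,5,9], [1,6,8], [1,6,9], [1,7,9], [1,8,9], [2,4,6], [2,5,6], [4,6,8], [5,6,8], [5,6,9], [5,8,9], [6,8,9]
  3-simplices (6): [1,4,6,8], [1,5,6,8], [1,5,6,9], [1,5,8,9], [1,6,8,9], [5,6,8,9]

Hence C_0 ≅ Z^9, C_1 ≅ Z^21, C_2 ≅ Z^17, C_3 ≅ Z^6.

Boundary ∂_1: C_1 → C_0 is given by ∂[p,q] = [q] − [p]. For instance
  ∂[2,5] = [5] − [2].
As a 9×21 matrix over Z this has rank 8, with invariant factors (1,1,1,1,1,1,1,1).

∂_2: C_2 → C_1 acts by ∂[p,q,r] = [q,r] − [p,r] + [p,q]. For instance
  ∂[5,8,9] = [8,9] − [5,9] + [5,8],
  ∂[1,4,6] = [4,6] − [1,6] + [1,4].
The 21×17 boundary matrix has rank 12 and Smith normal form diag(1,1,1,1,1,1,1,1,1,1,1,1).

The boundary map ∂_3: C_3 → C_2 sends each 3-simplex σ to the alternating sum Σ_i (−1)^i (σ with its i-th vertex removed). For instance
  ∂[1,5,8,9] = [5,8,9] − [1,8,9] + [1,5,9] − [1,5,8],
  ∂[1,4,6,8] = [4,6,8] − [1,6,8] + [1,4,8] − [1,4,6].
The resulting 17×6 matrix has rank 5, and its Smith normal form has invariant factors (1,1,1,1,1).

Computing H_k = (kernel of ∂_k) / (image of ∂_{k+1}):

  H_3: rank ker ∂_3 − rank ∂_4 = (6 − 5) − 0 = 1, and there is no ∂_4, so H_3 = Z.

H_3 = Z.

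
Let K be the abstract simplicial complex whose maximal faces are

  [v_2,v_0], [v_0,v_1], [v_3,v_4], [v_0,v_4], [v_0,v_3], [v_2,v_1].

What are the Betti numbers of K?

b_0 = 1, b_1 = 2.

Take the total order v_0 < v_1 < v_2 < v_3 < v_4 on the vertex set. Then K (dimension 1) consists of the simplices:

  0-simplices (5): [v_0], [v_1], [v_2], [v_3], [v_4]
  1-simplices (6): [v_0,v_1], [v_0,v_2], [v_0,v_3], [v_0,v_4], [v_1,v_2], [v_3,v_4]

giving chain groups C_0 ≅ Z^5, C_1 ≅ Z^6.

Boundary ∂_1: C_1 → C_0 is given by ∂[p,q] = [q] − [p]. For instance
  ∂[v_1,v_2] = [v_2] − [v_1].
The 5×6 boundary matrix has rank 4 and Smith normal form diag(1,1,1,1).

Computing H_k = (kernel of ∂_k) / (image of ∂_{k+1}):

  H_0: rank C_0 − rank ∂_1 = 5 − 4 = 1, and the invariant factors of ∂_1 are all 1, so H_0 ≅ Z.
  H_1: rank ker ∂_1 − rank ∂_2 = (6 − 4) − 0 = 2, and there is no ∂_2, so H_1 ≅ Z^2.

As a check, the Euler characteristic is 5 − 6 = -1, which agrees with 1 − 2 = -1.
(K is a triangulation of a wedge of 2 circles.)

Hence the Betti numbers are b_0 = 1, b_1 = 2.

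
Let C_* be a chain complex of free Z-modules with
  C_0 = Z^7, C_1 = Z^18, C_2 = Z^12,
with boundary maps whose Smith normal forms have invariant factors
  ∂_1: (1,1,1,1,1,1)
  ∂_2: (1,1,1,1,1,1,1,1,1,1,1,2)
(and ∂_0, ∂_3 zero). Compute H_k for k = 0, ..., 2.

H_0: b_0 = 7 − 0 − 6 = 1; torsion from ∂_1 factors > 1: none. So H_0 ≅ Z.
H_1: b_1 = 18 − 6 − 12 = 0; torsion from ∂_2 factors > 1: [2]. So H_1 ≅ Z/2.
H_2: b_2 = 12 − 12 − 0 = 0; torsion from ∂_3 factors > 1: none. So H_2 ≅ 0.

H_0 ≅ Z,  H_1 ≅ Z/2,  H_2 = 0.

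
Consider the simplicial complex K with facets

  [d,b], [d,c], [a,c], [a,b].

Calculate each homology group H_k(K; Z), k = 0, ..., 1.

We work with the vertex ordering a < b < c < d. The simplices of K, each written with vertices in increasing order, are:

  0-simplices (4): a, b, c, d
  1-simplices (4): ab, ac, bd, cd

so the chain groups are C_0 ≅ Z^4, C_1 ≅ Z^4.

Boundary ∂_1: C_1 → C_0 maps an edge to its endpoints' difference, ∂[p,q] = q − p.
The 4×4 boundary matrix has rank 3 and Smith normal form diag(1,1,1).

From H_k ≅ ker(∂_k) / im(∂_{k+1}) we obtain:

  H_0: rank C_0 − rank ∂_1 = 4 − 3 = 1, and the invariant factors of ∂_1 are all 1, so H_0 ≅ Z.
  H_1: rank ker ∂_1 − rank ∂_2 = (4 − 3) − 0 = 1, and there is no ∂_2, so H_1 ≅ Z.

H_0 ≅ Z,  H_1 ≅ Z.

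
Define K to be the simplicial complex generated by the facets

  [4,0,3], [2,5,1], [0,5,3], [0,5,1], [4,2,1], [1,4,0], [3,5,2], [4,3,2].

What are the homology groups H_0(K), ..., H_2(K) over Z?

Take the total order 0 < 1 < 2 < 3 < 4 < 5 on the vertex set. Then K (dimension 2) consists of the simplices:

  0-simplices (6): [0], [1], [2], [3], [4], [5]
  1-simplices (12): [0,1], [0,3], [0,4], [0,5], [1,2], [1,4], [1,5], [2,3], [2,4], [2,5], [3,4], [3,5]
  2-simplices (8): [0,1,4], [0,1,5], [0,3,4], [0,3,5], [1,2,4], [1,2,5], [2,3,4], [2,3,5]

Hence C_0 ≅ Z^6, C_1 ≅ Z^12, C_2 ≅ Z^8.

The boundary map ∂_1: C_1 → C_0 sends each edge [p,q] (with p < q) to q − p. For instance
  ∂[2,4] = [4] − [2].
The resulting 6×12 matrix has rank 5, and its Smith normal form has invariant factors (1,1,1,1,1).

The boundary map ∂_2: C_2 → C_1 acts by ∂[p,q,r] = [q,r] − [p,r] + [p,q]. For instance
  ∂[1,2,5] = [2,5] − [1,5] + [1,2],
  ∂[2,3,4] = [3,4] − [2,4] + [2,3].
As a 12×8 matrix over Z this has rank 7, with invariant factors (1,1,1,1,1,1,1).

From H_k ≅ ker(∂_k) / im(∂_{k+1}) we obtain:

  H_0: rank C_0 − rank ∂_1 = 6 − 5 = 1, and the invariant factors of ∂_1 are all 1, so H_0 = Z.
  H_1: rank ker ∂_1 − rank ∂_2 = (12 − 5) − 7 = 0, and the invariant factors of ∂_2 are all 1, so H_1 = 0.
  H_2: rank ker ∂_2 − rank ∂_3 = (8 − 7) − 0 = 1, and there is no ∂_3, so H_2 = Z.

H_0 = Z,  H_1 = 0,  H_2 = Z.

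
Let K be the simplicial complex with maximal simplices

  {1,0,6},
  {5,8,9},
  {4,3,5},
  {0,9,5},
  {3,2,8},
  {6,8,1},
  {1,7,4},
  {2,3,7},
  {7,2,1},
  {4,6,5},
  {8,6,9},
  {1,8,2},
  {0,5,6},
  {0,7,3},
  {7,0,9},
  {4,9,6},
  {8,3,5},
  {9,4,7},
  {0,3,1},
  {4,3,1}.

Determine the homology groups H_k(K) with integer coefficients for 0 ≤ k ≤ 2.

H_0 ≅ Z,  H_1 ≅ Z ⊕ Z/2,  H_2 = 0.

Fix the vertex order 0 < 1 < 2 < 3 < 4 < 5 < 6 < 7 < 8 < 9 and write every simplex with vertices in increasing order. Then dim K = 2 and the simplices of K are:

  0-simplices (10): [0], [1], [2], [3], [4], [5], [6], [7], [8], [9]
  1-simplices (30): (30 of them)
  2-simplices (20): (20 of them)

giving chain groups C_0 ≅ Z^10, C_1 ≅ Z^30, C_2 ≅ Z^20.

∂_1: C_1 → C_0 is given by ∂[p,q] = [q] − [p]. For instance
  ∂[6,8] = [8] − [6].
The resulting 10×30 matrix has rank 9, and its Smith normal form has invariant factors (1,1,1,1,1,1,1,1,1).

∂_2: C_2 → C_1 maps a triangle to the signed sum of its edges. For instance
  ∂[3,4,5] = [4,5] − [3,5] + [3,4],
  ∂[0,7,9] = [7,9] − [0,9] + [0,7].
As a 30×20 matrix over Z this has rank 20, with invariant factors (1,1,1,1,1,1,1,1,1,1,1,1,1,1,1,1,1,1,1,2).

Now H_k = ker ∂_k / im ∂_{k+1}, so:

  H_0: rank C_0 − rank ∂_1 = 10 − 9 = 1, and the invariant factors of ∂_1 are all 1, so H_0 = Z.
  H_1: rank ker ∂_1 − rank ∂_2 = (30 − 9) − 20 = 1, and ∂_2 has invariant factor 2 > 1, so H_1 = Z ⊕ Z/2.
  H_2: rank ker ∂_2 − rank ∂_3 = (20 − 20) − 0 = 0, and there is no ∂_3, so H_2 = 0.

(K is a triangulation of the Klein bottle.)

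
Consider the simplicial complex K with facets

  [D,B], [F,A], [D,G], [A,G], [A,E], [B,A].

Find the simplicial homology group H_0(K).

H_0 = Z.

Take the total order A < B < D < E < F < G on the vertex set. Then K (dimension 1) consists of the simplices:

  0-simplices (6): A, B, D, E, F, G
  1-simplices (6): AB, AE, AF, AG, BD, DG

Hence C_0 ≅ Z^6, C_1 ≅ Z^6.

∂_1: C_1 → C_0 maps an edge to its endpoints' difference, ∂[p,q] = q − p. For instance
  ∂AB = B − A.
The 6×6 boundary matrix has rank 5 and Smith normal form diag(1,1,1,1,1).

Computing H_k = (kernel of ∂_k) / (image of ∂_{k+1}):

  H_0: rank C_0 − rank ∂_1 = 6 − 5 = 1, and the invariant factors of ∂_1 are all 1, so H_0 ≅ Z.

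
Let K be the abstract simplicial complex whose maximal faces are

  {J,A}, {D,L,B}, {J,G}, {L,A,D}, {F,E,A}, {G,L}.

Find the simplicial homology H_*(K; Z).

H_0 ≅ Z,  H_1 ≅ Z,  H_2 = 0.

Take the total order A < B < D < E < F < G < J < L on the vertex set. Then K (dimension 2) consists of the simplices:

  0-simplices (8): A, B, D, E, F, G, J, L
  1-simplices (11): AD, AE, AF, AJ, AL, BD, BL, DL, EF, GJ, GL
  2-simplices (3): ADL, AEF, BDL

giving chain groups C_0 ≅ Z^8, C_1 ≅ Z^11, C_2 ≅ Z^3.

The boundary map ∂_1: C_1 → C_0 sends each edge [p,q] (with p < q) to q − p. For instance
  ∂DL = L − D.
The resulting 8×11 matrix has rank 7, and its Smith normal form has invariant factors (1,1,1,1,1,1,1).

Boundary ∂_2: C_2 → C_1 sends each 2-simplex [p,q,r] to [q,r] − [p,r] + [p,q]. For instance
  ∂ADL = DL − AL + AD,
  ∂BDL = DL − BL + BD.
The 11×3 boundary matrix has rank 3 and Smith normal form diag(1,1,1).

Now H_k = ker ∂_k / im ∂_{k+1}, so:

  H_0: rank C_0 − rank ∂_1 = 8 − 7 = 1, and the invariant factors of ∂_1 are all 1, so H_0 ≅ Z.
  H_1: rank ker ∂_1 − rank ∂_2 = (11 − 7) − 3 = 1, and the invariant factors of ∂_2 are all 1, so H_1 ≅ Z.
  H_2: rank ker ∂_2 − rank ∂_3 = (3 − 3) − 0 = 0, and there is no ∂_3, so H_2 ≅ 0.

As a check, the Euler characteristic is 8 − 11 + 3 = 0, which agrees with 1 − 1 + 0 = 0.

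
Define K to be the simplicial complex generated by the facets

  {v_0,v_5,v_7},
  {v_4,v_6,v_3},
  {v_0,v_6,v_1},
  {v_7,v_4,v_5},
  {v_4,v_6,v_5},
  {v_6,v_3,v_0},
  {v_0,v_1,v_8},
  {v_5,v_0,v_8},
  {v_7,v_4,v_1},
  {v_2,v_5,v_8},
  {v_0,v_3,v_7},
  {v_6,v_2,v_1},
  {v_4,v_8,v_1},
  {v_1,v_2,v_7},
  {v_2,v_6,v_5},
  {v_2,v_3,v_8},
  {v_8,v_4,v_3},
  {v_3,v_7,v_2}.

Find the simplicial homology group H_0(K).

Take the total order v_0 < v_1 < v_2 < v_3 < v_4 < v_5 < v_6 < v_7 < v_8 on the vertex set. Then K (dimension 2) consists of the simplices:

  0-simplices (9): [v_0], [v_1], [v_2], [v_3], [v_4], [v_5], [v_6], [v_7], [v_8]
  1-simplices (27): (27 of them)
  2-simplices (18): (18 of them)

so the chain groups are C_0 ≅ Z^9, C_1 ≅ Z^27, C_2 ≅ Z^18.

Boundary ∂_1: C_1 → C_0 is given by ∂[p,q] = [q] − [p]. For instance
  ∂[v_5,v_7] = [v_7] − [v_5].
The resulting 9×27 matrix has rank 8, and its Smith normal form has invariant factors (1,1,1,1,1,1,1,1).

Boundary ∂_2: C_2 → C_1 maps a triangle to the signed sum of its edges. For instance
  ∂[v_0,v_5,v_7] = [v_5,v_7] − [v_0,v_7] + [v_0,v_5],
  ∂[v_1,v_4,v_8] = [v_4,v_8] − [v_1,v_8] + [v_1,v_4].
The resulting 27×18 matrix has rank 17, and its Smith normal form has invariant factors (1,1,1,1,1,1,1,1,1,1,1,1,1,1,1,1,1).

From H_k ≅ ker(∂_k) / im(∂_{k+1}) we obtain:

  H_0: rank C_0 − rank ∂_1 = 9 − 8 = 1, and the invariant factors of ∂_1 are all 1, so H_0 ≅ Z.

H_0 ≅ Z.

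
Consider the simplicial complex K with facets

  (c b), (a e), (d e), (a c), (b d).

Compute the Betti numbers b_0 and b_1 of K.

Fix the vertex order a < b < c < d < e and write every simplex with vertices in increasing order. Then dim K = 1 and the simplices of K are:

  0-simplices (5): a, b, c, d, e
  1-simplices (5): ac, ae, bc, bd, de

giving chain groups C_0 ≅ Z^5, C_1 ≅ Z^5.

The boundary map ∂_1: C_1 → C_0 is given by ∂[p,q] = [q] − [p].
As a 5×5 matrix over Z this has rank 4, with invariant factors (1,1,1,1).

Computing H_k = (kernel of ∂_k) / (image of ∂_{k+1}):

  H_0: rank C_0 − rank ∂_1 = 5 − 4 = 1, and the invariant factors of ∂_1 are all 1, so H_0 = Z.
  H_1: rank ker ∂_1 − rank ∂_2 = (5 − 4) − 0 = 1, and there is no ∂_2, so H_1 = Z.

As a check, the Euler characteristic is 5 − 5 = 0, which agrees with 1 − 1 = 0.

Hence the Betti numbers are b_0 = 1, b_1 = 1.

b_0 = 1, b_1 = 1.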